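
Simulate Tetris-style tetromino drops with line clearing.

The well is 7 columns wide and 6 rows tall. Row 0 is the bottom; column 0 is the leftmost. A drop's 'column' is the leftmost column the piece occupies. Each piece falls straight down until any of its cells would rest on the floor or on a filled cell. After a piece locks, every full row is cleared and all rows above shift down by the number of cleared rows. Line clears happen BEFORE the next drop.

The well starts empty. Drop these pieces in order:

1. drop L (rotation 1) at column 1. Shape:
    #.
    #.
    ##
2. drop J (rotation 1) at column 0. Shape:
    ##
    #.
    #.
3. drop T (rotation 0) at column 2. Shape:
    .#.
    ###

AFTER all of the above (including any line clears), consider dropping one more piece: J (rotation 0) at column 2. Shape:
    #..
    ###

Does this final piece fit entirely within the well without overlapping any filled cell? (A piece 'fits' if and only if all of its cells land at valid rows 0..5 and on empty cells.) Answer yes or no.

Drop 1: L rot1 at col 1 lands with bottom-row=0; cleared 0 line(s) (total 0); column heights now [0 3 1 0 0 0 0], max=3
Drop 2: J rot1 at col 0 lands with bottom-row=1; cleared 0 line(s) (total 0); column heights now [4 4 1 0 0 0 0], max=4
Drop 3: T rot0 at col 2 lands with bottom-row=1; cleared 0 line(s) (total 0); column heights now [4 4 2 3 2 0 0], max=4
Test piece J rot0 at col 2 (width 3): heights before test = [4 4 2 3 2 0 0]; fits = True

Answer: yes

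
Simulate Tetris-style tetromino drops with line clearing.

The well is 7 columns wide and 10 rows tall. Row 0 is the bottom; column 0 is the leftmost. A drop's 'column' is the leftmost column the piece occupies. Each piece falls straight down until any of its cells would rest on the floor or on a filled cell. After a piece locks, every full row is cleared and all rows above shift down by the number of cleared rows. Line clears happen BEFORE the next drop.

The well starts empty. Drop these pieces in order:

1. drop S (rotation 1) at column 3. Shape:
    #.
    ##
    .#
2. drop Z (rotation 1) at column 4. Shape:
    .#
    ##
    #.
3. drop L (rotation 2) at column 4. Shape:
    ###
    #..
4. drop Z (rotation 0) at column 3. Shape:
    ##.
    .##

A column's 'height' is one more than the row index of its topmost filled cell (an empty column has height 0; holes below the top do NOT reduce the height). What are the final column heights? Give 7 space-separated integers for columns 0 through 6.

Drop 1: S rot1 at col 3 lands with bottom-row=0; cleared 0 line(s) (total 0); column heights now [0 0 0 3 2 0 0], max=3
Drop 2: Z rot1 at col 4 lands with bottom-row=2; cleared 0 line(s) (total 0); column heights now [0 0 0 3 4 5 0], max=5
Drop 3: L rot2 at col 4 lands with bottom-row=4; cleared 0 line(s) (total 0); column heights now [0 0 0 3 6 6 6], max=6
Drop 4: Z rot0 at col 3 lands with bottom-row=6; cleared 0 line(s) (total 0); column heights now [0 0 0 8 8 7 6], max=8

Answer: 0 0 0 8 8 7 6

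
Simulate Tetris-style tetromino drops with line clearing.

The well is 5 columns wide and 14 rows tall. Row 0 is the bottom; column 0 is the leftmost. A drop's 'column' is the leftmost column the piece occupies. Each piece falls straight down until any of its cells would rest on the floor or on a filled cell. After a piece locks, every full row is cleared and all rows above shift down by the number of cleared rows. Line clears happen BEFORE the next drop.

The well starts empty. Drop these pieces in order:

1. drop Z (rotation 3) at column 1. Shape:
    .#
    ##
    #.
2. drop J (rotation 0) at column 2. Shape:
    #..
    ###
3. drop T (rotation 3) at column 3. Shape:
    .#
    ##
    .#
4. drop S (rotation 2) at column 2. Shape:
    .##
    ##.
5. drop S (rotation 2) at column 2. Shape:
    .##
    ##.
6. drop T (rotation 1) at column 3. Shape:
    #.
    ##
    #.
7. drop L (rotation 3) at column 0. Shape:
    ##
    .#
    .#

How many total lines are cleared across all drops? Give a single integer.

Answer: 0

Derivation:
Drop 1: Z rot3 at col 1 lands with bottom-row=0; cleared 0 line(s) (total 0); column heights now [0 2 3 0 0], max=3
Drop 2: J rot0 at col 2 lands with bottom-row=3; cleared 0 line(s) (total 0); column heights now [0 2 5 4 4], max=5
Drop 3: T rot3 at col 3 lands with bottom-row=4; cleared 0 line(s) (total 0); column heights now [0 2 5 6 7], max=7
Drop 4: S rot2 at col 2 lands with bottom-row=6; cleared 0 line(s) (total 0); column heights now [0 2 7 8 8], max=8
Drop 5: S rot2 at col 2 lands with bottom-row=8; cleared 0 line(s) (total 0); column heights now [0 2 9 10 10], max=10
Drop 6: T rot1 at col 3 lands with bottom-row=10; cleared 0 line(s) (total 0); column heights now [0 2 9 13 12], max=13
Drop 7: L rot3 at col 0 lands with bottom-row=2; cleared 0 line(s) (total 0); column heights now [5 5 9 13 12], max=13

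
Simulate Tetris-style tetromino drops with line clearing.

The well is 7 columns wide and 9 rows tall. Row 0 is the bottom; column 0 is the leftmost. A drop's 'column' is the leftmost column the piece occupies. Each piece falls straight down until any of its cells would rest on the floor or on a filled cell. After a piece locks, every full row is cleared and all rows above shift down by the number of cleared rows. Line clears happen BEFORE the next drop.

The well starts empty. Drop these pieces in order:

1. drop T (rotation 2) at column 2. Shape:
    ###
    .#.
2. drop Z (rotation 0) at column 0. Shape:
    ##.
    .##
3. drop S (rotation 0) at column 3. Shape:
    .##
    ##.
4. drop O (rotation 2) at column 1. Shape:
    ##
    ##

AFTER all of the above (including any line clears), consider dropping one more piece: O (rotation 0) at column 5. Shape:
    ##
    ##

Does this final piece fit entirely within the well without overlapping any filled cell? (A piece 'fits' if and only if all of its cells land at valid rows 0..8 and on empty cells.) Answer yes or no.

Answer: yes

Derivation:
Drop 1: T rot2 at col 2 lands with bottom-row=0; cleared 0 line(s) (total 0); column heights now [0 0 2 2 2 0 0], max=2
Drop 2: Z rot0 at col 0 lands with bottom-row=2; cleared 0 line(s) (total 0); column heights now [4 4 3 2 2 0 0], max=4
Drop 3: S rot0 at col 3 lands with bottom-row=2; cleared 0 line(s) (total 0); column heights now [4 4 3 3 4 4 0], max=4
Drop 4: O rot2 at col 1 lands with bottom-row=4; cleared 0 line(s) (total 0); column heights now [4 6 6 3 4 4 0], max=6
Test piece O rot0 at col 5 (width 2): heights before test = [4 6 6 3 4 4 0]; fits = True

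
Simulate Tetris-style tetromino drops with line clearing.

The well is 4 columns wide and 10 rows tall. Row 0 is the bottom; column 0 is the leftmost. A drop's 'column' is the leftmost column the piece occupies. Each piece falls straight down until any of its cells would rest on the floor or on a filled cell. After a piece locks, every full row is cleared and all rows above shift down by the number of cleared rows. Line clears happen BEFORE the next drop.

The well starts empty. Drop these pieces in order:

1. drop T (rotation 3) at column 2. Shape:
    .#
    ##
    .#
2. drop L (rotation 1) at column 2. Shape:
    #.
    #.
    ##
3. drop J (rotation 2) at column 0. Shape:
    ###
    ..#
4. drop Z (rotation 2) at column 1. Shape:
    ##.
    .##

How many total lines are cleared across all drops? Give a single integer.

Answer: 0

Derivation:
Drop 1: T rot3 at col 2 lands with bottom-row=0; cleared 0 line(s) (total 0); column heights now [0 0 2 3], max=3
Drop 2: L rot1 at col 2 lands with bottom-row=3; cleared 0 line(s) (total 0); column heights now [0 0 6 4], max=6
Drop 3: J rot2 at col 0 lands with bottom-row=6; cleared 0 line(s) (total 0); column heights now [8 8 8 4], max=8
Drop 4: Z rot2 at col 1 lands with bottom-row=8; cleared 0 line(s) (total 0); column heights now [8 10 10 9], max=10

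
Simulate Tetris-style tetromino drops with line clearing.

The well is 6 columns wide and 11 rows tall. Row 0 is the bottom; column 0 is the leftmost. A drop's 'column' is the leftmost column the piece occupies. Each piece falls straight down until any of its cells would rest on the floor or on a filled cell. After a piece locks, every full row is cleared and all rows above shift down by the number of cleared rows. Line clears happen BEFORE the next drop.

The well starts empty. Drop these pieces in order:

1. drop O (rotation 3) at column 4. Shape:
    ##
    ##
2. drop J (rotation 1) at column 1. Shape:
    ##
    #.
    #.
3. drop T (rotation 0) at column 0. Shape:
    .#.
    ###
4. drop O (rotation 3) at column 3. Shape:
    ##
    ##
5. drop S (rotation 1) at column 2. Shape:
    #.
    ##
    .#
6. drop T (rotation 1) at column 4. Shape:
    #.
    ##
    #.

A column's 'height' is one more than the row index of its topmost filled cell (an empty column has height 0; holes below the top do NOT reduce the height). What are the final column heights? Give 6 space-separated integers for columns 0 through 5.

Answer: 4 5 7 6 7 6

Derivation:
Drop 1: O rot3 at col 4 lands with bottom-row=0; cleared 0 line(s) (total 0); column heights now [0 0 0 0 2 2], max=2
Drop 2: J rot1 at col 1 lands with bottom-row=0; cleared 0 line(s) (total 0); column heights now [0 3 3 0 2 2], max=3
Drop 3: T rot0 at col 0 lands with bottom-row=3; cleared 0 line(s) (total 0); column heights now [4 5 4 0 2 2], max=5
Drop 4: O rot3 at col 3 lands with bottom-row=2; cleared 0 line(s) (total 0); column heights now [4 5 4 4 4 2], max=5
Drop 5: S rot1 at col 2 lands with bottom-row=4; cleared 0 line(s) (total 0); column heights now [4 5 7 6 4 2], max=7
Drop 6: T rot1 at col 4 lands with bottom-row=4; cleared 0 line(s) (total 0); column heights now [4 5 7 6 7 6], max=7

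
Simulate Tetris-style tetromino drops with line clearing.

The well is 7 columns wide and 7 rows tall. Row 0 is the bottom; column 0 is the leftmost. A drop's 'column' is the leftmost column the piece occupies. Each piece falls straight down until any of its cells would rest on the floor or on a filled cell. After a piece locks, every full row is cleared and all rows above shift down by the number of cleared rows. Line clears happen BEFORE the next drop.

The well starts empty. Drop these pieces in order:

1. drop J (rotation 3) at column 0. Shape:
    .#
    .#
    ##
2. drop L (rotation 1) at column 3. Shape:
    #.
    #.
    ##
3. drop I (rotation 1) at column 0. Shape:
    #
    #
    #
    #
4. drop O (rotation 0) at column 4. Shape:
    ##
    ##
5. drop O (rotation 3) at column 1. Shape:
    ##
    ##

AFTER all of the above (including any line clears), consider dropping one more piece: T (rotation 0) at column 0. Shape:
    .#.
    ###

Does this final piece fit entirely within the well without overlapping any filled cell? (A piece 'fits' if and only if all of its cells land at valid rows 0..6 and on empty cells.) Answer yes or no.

Answer: yes

Derivation:
Drop 1: J rot3 at col 0 lands with bottom-row=0; cleared 0 line(s) (total 0); column heights now [1 3 0 0 0 0 0], max=3
Drop 2: L rot1 at col 3 lands with bottom-row=0; cleared 0 line(s) (total 0); column heights now [1 3 0 3 1 0 0], max=3
Drop 3: I rot1 at col 0 lands with bottom-row=1; cleared 0 line(s) (total 0); column heights now [5 3 0 3 1 0 0], max=5
Drop 4: O rot0 at col 4 lands with bottom-row=1; cleared 0 line(s) (total 0); column heights now [5 3 0 3 3 3 0], max=5
Drop 5: O rot3 at col 1 lands with bottom-row=3; cleared 0 line(s) (total 0); column heights now [5 5 5 3 3 3 0], max=5
Test piece T rot0 at col 0 (width 3): heights before test = [5 5 5 3 3 3 0]; fits = True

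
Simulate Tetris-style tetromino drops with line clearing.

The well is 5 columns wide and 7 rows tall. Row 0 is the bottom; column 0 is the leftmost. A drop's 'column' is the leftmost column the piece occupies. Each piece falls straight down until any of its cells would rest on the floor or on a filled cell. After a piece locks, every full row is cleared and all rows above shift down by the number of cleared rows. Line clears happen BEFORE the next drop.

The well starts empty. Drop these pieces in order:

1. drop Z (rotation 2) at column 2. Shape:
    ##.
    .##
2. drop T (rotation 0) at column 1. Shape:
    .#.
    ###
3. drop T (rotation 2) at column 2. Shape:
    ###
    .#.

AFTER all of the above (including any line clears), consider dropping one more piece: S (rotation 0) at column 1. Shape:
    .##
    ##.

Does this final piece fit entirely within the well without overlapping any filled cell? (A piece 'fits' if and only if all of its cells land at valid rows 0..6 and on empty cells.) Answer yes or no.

Drop 1: Z rot2 at col 2 lands with bottom-row=0; cleared 0 line(s) (total 0); column heights now [0 0 2 2 1], max=2
Drop 2: T rot0 at col 1 lands with bottom-row=2; cleared 0 line(s) (total 0); column heights now [0 3 4 3 1], max=4
Drop 3: T rot2 at col 2 lands with bottom-row=3; cleared 0 line(s) (total 0); column heights now [0 3 5 5 5], max=5
Test piece S rot0 at col 1 (width 3): heights before test = [0 3 5 5 5]; fits = True

Answer: yes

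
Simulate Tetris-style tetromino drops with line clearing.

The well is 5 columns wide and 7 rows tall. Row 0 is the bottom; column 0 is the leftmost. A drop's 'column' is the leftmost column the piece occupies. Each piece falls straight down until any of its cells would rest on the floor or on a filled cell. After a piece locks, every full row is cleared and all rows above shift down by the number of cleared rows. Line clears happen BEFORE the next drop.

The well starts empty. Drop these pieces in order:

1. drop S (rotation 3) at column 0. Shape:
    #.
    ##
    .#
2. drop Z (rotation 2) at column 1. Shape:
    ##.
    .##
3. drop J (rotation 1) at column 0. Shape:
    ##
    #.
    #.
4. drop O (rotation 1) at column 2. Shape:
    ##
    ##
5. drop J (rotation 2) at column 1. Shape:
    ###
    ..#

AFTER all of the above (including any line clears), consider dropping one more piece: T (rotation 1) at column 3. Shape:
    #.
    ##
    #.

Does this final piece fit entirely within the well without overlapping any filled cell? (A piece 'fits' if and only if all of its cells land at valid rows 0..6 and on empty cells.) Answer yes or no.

Drop 1: S rot3 at col 0 lands with bottom-row=0; cleared 0 line(s) (total 0); column heights now [3 2 0 0 0], max=3
Drop 2: Z rot2 at col 1 lands with bottom-row=1; cleared 0 line(s) (total 0); column heights now [3 3 3 2 0], max=3
Drop 3: J rot1 at col 0 lands with bottom-row=3; cleared 0 line(s) (total 0); column heights now [6 6 3 2 0], max=6
Drop 4: O rot1 at col 2 lands with bottom-row=3; cleared 0 line(s) (total 0); column heights now [6 6 5 5 0], max=6
Drop 5: J rot2 at col 1 lands with bottom-row=5; cleared 0 line(s) (total 0); column heights now [6 7 7 7 0], max=7
Test piece T rot1 at col 3 (width 2): heights before test = [6 7 7 7 0]; fits = False

Answer: no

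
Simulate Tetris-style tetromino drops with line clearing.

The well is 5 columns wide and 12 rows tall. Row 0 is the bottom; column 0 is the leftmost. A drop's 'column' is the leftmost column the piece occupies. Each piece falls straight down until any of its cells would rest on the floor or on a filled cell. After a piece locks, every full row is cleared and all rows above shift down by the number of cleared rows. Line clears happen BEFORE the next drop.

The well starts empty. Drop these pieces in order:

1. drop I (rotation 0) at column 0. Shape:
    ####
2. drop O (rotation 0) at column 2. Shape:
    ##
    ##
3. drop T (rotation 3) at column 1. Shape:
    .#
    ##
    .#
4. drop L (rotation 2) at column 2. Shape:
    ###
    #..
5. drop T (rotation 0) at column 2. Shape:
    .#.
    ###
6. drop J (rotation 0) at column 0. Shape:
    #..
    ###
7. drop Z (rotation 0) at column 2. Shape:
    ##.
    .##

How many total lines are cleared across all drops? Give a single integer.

Answer: 0

Derivation:
Drop 1: I rot0 at col 0 lands with bottom-row=0; cleared 0 line(s) (total 0); column heights now [1 1 1 1 0], max=1
Drop 2: O rot0 at col 2 lands with bottom-row=1; cleared 0 line(s) (total 0); column heights now [1 1 3 3 0], max=3
Drop 3: T rot3 at col 1 lands with bottom-row=3; cleared 0 line(s) (total 0); column heights now [1 5 6 3 0], max=6
Drop 4: L rot2 at col 2 lands with bottom-row=6; cleared 0 line(s) (total 0); column heights now [1 5 8 8 8], max=8
Drop 5: T rot0 at col 2 lands with bottom-row=8; cleared 0 line(s) (total 0); column heights now [1 5 9 10 9], max=10
Drop 6: J rot0 at col 0 lands with bottom-row=9; cleared 0 line(s) (total 0); column heights now [11 10 10 10 9], max=11
Drop 7: Z rot0 at col 2 lands with bottom-row=10; cleared 0 line(s) (total 0); column heights now [11 10 12 12 11], max=12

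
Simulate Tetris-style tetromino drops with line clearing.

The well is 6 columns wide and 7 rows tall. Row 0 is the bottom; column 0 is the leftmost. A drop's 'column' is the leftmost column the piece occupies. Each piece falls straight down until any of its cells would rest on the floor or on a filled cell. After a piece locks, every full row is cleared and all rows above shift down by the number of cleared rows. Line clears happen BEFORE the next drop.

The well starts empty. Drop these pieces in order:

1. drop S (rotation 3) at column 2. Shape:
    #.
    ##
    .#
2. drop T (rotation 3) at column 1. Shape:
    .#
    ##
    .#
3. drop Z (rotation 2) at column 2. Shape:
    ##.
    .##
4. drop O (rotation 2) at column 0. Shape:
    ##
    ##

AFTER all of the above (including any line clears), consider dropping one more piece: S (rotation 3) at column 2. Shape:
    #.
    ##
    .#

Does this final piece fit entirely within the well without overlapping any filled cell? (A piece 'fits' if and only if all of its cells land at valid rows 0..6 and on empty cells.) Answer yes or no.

Answer: no

Derivation:
Drop 1: S rot3 at col 2 lands with bottom-row=0; cleared 0 line(s) (total 0); column heights now [0 0 3 2 0 0], max=3
Drop 2: T rot3 at col 1 lands with bottom-row=3; cleared 0 line(s) (total 0); column heights now [0 5 6 2 0 0], max=6
Drop 3: Z rot2 at col 2 lands with bottom-row=5; cleared 0 line(s) (total 0); column heights now [0 5 7 7 6 0], max=7
Drop 4: O rot2 at col 0 lands with bottom-row=5; cleared 0 line(s) (total 0); column heights now [7 7 7 7 6 0], max=7
Test piece S rot3 at col 2 (width 2): heights before test = [7 7 7 7 6 0]; fits = False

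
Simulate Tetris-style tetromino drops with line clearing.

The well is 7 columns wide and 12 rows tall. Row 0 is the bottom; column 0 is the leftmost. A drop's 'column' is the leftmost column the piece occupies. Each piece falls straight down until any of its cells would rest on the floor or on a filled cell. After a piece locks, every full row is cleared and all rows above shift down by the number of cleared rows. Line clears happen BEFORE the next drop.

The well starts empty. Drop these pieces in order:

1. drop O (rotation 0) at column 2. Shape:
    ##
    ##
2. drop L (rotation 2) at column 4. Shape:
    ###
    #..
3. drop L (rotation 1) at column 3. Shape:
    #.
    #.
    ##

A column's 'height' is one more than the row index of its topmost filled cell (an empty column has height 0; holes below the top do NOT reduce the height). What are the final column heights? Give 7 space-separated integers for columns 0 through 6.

Answer: 0 0 2 5 3 2 2

Derivation:
Drop 1: O rot0 at col 2 lands with bottom-row=0; cleared 0 line(s) (total 0); column heights now [0 0 2 2 0 0 0], max=2
Drop 2: L rot2 at col 4 lands with bottom-row=0; cleared 0 line(s) (total 0); column heights now [0 0 2 2 2 2 2], max=2
Drop 3: L rot1 at col 3 lands with bottom-row=2; cleared 0 line(s) (total 0); column heights now [0 0 2 5 3 2 2], max=5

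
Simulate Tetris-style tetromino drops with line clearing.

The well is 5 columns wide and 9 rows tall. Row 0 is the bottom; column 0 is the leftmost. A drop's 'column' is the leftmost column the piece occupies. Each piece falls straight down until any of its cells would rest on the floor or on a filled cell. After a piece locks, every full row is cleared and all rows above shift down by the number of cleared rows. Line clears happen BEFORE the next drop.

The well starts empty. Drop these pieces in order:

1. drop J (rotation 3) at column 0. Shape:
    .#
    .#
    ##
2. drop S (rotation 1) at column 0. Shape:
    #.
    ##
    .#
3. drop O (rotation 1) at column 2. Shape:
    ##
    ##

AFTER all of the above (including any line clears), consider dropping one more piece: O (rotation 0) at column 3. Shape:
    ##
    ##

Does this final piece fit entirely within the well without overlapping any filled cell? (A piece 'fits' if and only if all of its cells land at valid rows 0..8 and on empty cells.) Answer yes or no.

Answer: yes

Derivation:
Drop 1: J rot3 at col 0 lands with bottom-row=0; cleared 0 line(s) (total 0); column heights now [1 3 0 0 0], max=3
Drop 2: S rot1 at col 0 lands with bottom-row=3; cleared 0 line(s) (total 0); column heights now [6 5 0 0 0], max=6
Drop 3: O rot1 at col 2 lands with bottom-row=0; cleared 0 line(s) (total 0); column heights now [6 5 2 2 0], max=6
Test piece O rot0 at col 3 (width 2): heights before test = [6 5 2 2 0]; fits = True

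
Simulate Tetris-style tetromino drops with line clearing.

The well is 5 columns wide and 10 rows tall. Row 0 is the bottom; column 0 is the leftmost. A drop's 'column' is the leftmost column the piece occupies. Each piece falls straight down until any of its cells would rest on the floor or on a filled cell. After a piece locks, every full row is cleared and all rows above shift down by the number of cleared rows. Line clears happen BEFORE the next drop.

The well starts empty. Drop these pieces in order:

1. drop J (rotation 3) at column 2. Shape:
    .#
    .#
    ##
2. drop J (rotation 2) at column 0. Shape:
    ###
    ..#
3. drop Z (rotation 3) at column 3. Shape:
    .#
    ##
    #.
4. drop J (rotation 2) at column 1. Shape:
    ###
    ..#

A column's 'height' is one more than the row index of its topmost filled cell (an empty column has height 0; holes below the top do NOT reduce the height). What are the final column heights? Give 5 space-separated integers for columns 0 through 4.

Answer: 3 7 7 7 6

Derivation:
Drop 1: J rot3 at col 2 lands with bottom-row=0; cleared 0 line(s) (total 0); column heights now [0 0 1 3 0], max=3
Drop 2: J rot2 at col 0 lands with bottom-row=1; cleared 0 line(s) (total 0); column heights now [3 3 3 3 0], max=3
Drop 3: Z rot3 at col 3 lands with bottom-row=3; cleared 0 line(s) (total 0); column heights now [3 3 3 5 6], max=6
Drop 4: J rot2 at col 1 lands with bottom-row=5; cleared 0 line(s) (total 0); column heights now [3 7 7 7 6], max=7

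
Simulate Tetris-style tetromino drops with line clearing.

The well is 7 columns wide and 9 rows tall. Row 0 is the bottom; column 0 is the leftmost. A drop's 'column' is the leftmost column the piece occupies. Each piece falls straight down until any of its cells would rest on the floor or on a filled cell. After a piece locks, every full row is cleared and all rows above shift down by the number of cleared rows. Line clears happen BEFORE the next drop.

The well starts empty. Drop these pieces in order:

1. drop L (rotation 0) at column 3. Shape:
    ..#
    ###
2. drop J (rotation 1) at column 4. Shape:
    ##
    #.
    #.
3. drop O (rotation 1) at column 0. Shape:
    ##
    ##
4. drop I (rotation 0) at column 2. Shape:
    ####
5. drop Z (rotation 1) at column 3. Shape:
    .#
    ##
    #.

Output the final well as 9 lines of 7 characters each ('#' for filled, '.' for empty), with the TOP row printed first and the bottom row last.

Drop 1: L rot0 at col 3 lands with bottom-row=0; cleared 0 line(s) (total 0); column heights now [0 0 0 1 1 2 0], max=2
Drop 2: J rot1 at col 4 lands with bottom-row=1; cleared 0 line(s) (total 0); column heights now [0 0 0 1 4 4 0], max=4
Drop 3: O rot1 at col 0 lands with bottom-row=0; cleared 0 line(s) (total 0); column heights now [2 2 0 1 4 4 0], max=4
Drop 4: I rot0 at col 2 lands with bottom-row=4; cleared 0 line(s) (total 0); column heights now [2 2 5 5 5 5 0], max=5
Drop 5: Z rot1 at col 3 lands with bottom-row=5; cleared 0 line(s) (total 0); column heights now [2 2 5 7 8 5 0], max=8

Answer: .......
....#..
...##..
...#...
..####.
....##.
....#..
##..##.
##.###.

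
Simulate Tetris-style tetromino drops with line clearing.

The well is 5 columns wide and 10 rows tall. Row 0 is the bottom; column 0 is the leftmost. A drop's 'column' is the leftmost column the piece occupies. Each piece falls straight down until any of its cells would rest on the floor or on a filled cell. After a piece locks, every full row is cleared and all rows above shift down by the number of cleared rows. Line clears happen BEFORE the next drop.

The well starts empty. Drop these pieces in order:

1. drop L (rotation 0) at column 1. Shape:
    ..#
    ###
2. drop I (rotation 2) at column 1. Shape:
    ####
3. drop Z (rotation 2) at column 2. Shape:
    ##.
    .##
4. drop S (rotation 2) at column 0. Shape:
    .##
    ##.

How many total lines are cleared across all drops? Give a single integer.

Drop 1: L rot0 at col 1 lands with bottom-row=0; cleared 0 line(s) (total 0); column heights now [0 1 1 2 0], max=2
Drop 2: I rot2 at col 1 lands with bottom-row=2; cleared 0 line(s) (total 0); column heights now [0 3 3 3 3], max=3
Drop 3: Z rot2 at col 2 lands with bottom-row=3; cleared 0 line(s) (total 0); column heights now [0 3 5 5 4], max=5
Drop 4: S rot2 at col 0 lands with bottom-row=4; cleared 0 line(s) (total 0); column heights now [5 6 6 5 4], max=6

Answer: 0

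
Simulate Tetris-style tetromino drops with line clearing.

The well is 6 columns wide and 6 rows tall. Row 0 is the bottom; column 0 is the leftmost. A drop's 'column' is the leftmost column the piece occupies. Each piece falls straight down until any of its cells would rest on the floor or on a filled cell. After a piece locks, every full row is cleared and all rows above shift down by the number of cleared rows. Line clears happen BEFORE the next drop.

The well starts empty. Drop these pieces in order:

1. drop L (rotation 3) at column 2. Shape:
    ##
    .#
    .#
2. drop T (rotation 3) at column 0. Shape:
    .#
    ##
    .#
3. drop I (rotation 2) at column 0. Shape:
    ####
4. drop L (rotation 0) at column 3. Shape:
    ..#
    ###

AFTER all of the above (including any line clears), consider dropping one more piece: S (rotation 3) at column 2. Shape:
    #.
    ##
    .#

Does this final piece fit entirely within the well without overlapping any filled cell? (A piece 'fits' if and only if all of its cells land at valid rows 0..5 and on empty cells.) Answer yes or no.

Drop 1: L rot3 at col 2 lands with bottom-row=0; cleared 0 line(s) (total 0); column heights now [0 0 3 3 0 0], max=3
Drop 2: T rot3 at col 0 lands with bottom-row=0; cleared 0 line(s) (total 0); column heights now [2 3 3 3 0 0], max=3
Drop 3: I rot2 at col 0 lands with bottom-row=3; cleared 0 line(s) (total 0); column heights now [4 4 4 4 0 0], max=4
Drop 4: L rot0 at col 3 lands with bottom-row=4; cleared 0 line(s) (total 0); column heights now [4 4 4 5 5 6], max=6
Test piece S rot3 at col 2 (width 2): heights before test = [4 4 4 5 5 6]; fits = False

Answer: no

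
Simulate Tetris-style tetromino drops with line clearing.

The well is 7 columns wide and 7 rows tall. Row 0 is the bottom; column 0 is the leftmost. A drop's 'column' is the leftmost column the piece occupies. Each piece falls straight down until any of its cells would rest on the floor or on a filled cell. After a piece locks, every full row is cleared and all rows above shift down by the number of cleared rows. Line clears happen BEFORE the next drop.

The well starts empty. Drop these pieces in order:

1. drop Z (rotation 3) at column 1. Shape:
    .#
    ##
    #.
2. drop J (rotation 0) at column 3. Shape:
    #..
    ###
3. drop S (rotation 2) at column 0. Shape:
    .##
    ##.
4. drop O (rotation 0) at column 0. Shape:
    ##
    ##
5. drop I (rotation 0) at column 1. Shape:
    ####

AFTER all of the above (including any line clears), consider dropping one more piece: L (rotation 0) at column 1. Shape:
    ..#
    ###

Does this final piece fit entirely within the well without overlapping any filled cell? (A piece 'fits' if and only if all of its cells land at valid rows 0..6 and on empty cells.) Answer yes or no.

Answer: no

Derivation:
Drop 1: Z rot3 at col 1 lands with bottom-row=0; cleared 0 line(s) (total 0); column heights now [0 2 3 0 0 0 0], max=3
Drop 2: J rot0 at col 3 lands with bottom-row=0; cleared 0 line(s) (total 0); column heights now [0 2 3 2 1 1 0], max=3
Drop 3: S rot2 at col 0 lands with bottom-row=2; cleared 0 line(s) (total 0); column heights now [3 4 4 2 1 1 0], max=4
Drop 4: O rot0 at col 0 lands with bottom-row=4; cleared 0 line(s) (total 0); column heights now [6 6 4 2 1 1 0], max=6
Drop 5: I rot0 at col 1 lands with bottom-row=6; cleared 0 line(s) (total 0); column heights now [6 7 7 7 7 1 0], max=7
Test piece L rot0 at col 1 (width 3): heights before test = [6 7 7 7 7 1 0]; fits = False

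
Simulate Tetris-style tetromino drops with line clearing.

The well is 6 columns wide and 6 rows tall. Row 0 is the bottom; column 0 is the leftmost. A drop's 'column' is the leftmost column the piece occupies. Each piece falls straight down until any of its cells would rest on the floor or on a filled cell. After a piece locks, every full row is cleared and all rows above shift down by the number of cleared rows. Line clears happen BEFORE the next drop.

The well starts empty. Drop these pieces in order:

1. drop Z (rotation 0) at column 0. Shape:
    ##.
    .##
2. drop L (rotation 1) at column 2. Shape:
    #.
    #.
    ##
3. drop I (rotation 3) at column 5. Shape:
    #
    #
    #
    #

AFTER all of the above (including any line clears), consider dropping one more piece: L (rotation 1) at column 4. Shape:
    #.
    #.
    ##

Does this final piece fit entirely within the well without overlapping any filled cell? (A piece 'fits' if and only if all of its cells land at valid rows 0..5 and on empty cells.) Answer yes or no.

Drop 1: Z rot0 at col 0 lands with bottom-row=0; cleared 0 line(s) (total 0); column heights now [2 2 1 0 0 0], max=2
Drop 2: L rot1 at col 2 lands with bottom-row=1; cleared 0 line(s) (total 0); column heights now [2 2 4 2 0 0], max=4
Drop 3: I rot3 at col 5 lands with bottom-row=0; cleared 0 line(s) (total 0); column heights now [2 2 4 2 0 4], max=4
Test piece L rot1 at col 4 (width 2): heights before test = [2 2 4 2 0 4]; fits = False

Answer: no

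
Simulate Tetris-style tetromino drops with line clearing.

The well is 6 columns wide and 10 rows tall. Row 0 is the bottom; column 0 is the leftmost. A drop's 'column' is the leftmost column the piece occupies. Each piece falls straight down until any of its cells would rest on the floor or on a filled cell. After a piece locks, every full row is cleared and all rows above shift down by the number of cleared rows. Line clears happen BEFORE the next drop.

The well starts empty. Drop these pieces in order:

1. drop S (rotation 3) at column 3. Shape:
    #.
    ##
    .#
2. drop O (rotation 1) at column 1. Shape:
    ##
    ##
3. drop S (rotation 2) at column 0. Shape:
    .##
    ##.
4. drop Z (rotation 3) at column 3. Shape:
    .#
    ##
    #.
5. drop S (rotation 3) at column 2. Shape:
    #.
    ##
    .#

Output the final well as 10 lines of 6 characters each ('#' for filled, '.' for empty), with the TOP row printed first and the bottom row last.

Answer: ......
......
..#...
..##..
...##.
...##.
.###..
##.#..
.####.
.##.#.

Derivation:
Drop 1: S rot3 at col 3 lands with bottom-row=0; cleared 0 line(s) (total 0); column heights now [0 0 0 3 2 0], max=3
Drop 2: O rot1 at col 1 lands with bottom-row=0; cleared 0 line(s) (total 0); column heights now [0 2 2 3 2 0], max=3
Drop 3: S rot2 at col 0 lands with bottom-row=2; cleared 0 line(s) (total 0); column heights now [3 4 4 3 2 0], max=4
Drop 4: Z rot3 at col 3 lands with bottom-row=3; cleared 0 line(s) (total 0); column heights now [3 4 4 5 6 0], max=6
Drop 5: S rot3 at col 2 lands with bottom-row=5; cleared 0 line(s) (total 0); column heights now [3 4 8 7 6 0], max=8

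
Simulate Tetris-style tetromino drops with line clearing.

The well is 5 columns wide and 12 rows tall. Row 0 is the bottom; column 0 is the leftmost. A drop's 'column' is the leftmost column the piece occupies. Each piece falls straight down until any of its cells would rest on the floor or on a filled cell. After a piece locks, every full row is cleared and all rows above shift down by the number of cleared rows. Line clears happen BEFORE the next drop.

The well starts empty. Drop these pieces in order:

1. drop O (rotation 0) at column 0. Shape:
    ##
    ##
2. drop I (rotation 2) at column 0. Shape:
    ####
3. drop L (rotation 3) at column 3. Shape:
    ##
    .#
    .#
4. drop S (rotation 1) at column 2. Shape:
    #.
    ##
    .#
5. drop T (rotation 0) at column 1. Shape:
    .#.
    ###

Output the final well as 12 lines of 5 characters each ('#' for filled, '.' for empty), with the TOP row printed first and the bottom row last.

Drop 1: O rot0 at col 0 lands with bottom-row=0; cleared 0 line(s) (total 0); column heights now [2 2 0 0 0], max=2
Drop 2: I rot2 at col 0 lands with bottom-row=2; cleared 0 line(s) (total 0); column heights now [3 3 3 3 0], max=3
Drop 3: L rot3 at col 3 lands with bottom-row=1; cleared 1 line(s) (total 1); column heights now [2 2 0 3 3], max=3
Drop 4: S rot1 at col 2 lands with bottom-row=3; cleared 0 line(s) (total 1); column heights now [2 2 6 5 3], max=6
Drop 5: T rot0 at col 1 lands with bottom-row=6; cleared 0 line(s) (total 1); column heights now [2 7 8 7 3], max=8

Answer: .....
.....
.....
.....
..#..
.###.
..#..
..##.
...#.
...##
##..#
##...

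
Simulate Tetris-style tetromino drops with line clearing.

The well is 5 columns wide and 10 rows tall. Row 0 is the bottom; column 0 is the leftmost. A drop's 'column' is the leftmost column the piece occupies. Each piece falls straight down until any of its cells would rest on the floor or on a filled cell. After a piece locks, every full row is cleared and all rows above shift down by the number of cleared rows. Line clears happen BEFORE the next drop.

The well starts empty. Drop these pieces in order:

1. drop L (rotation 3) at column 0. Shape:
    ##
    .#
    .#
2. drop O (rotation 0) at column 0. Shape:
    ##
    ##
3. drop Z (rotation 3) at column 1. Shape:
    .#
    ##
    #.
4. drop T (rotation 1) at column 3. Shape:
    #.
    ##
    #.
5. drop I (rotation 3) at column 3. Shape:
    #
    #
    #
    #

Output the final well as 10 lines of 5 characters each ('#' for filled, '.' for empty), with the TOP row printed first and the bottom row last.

Drop 1: L rot3 at col 0 lands with bottom-row=0; cleared 0 line(s) (total 0); column heights now [3 3 0 0 0], max=3
Drop 2: O rot0 at col 0 lands with bottom-row=3; cleared 0 line(s) (total 0); column heights now [5 5 0 0 0], max=5
Drop 3: Z rot3 at col 1 lands with bottom-row=5; cleared 0 line(s) (total 0); column heights now [5 7 8 0 0], max=8
Drop 4: T rot1 at col 3 lands with bottom-row=0; cleared 0 line(s) (total 0); column heights now [5 7 8 3 2], max=8
Drop 5: I rot3 at col 3 lands with bottom-row=3; cleared 0 line(s) (total 0); column heights now [5 7 8 7 2], max=8

Answer: .....
.....
..#..
.###.
.#.#.
##.#.
##.#.
##.#.
.#.##
.#.#.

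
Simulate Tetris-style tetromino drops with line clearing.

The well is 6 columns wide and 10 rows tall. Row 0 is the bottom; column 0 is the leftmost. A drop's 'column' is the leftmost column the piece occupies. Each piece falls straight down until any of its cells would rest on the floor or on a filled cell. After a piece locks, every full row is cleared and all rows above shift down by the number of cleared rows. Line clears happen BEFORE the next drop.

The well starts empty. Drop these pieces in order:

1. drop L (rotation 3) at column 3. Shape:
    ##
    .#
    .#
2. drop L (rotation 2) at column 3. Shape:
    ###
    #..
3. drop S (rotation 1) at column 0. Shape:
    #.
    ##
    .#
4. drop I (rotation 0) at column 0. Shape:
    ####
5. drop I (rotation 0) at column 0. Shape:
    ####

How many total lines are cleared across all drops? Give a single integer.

Answer: 0

Derivation:
Drop 1: L rot3 at col 3 lands with bottom-row=0; cleared 0 line(s) (total 0); column heights now [0 0 0 3 3 0], max=3
Drop 2: L rot2 at col 3 lands with bottom-row=3; cleared 0 line(s) (total 0); column heights now [0 0 0 5 5 5], max=5
Drop 3: S rot1 at col 0 lands with bottom-row=0; cleared 0 line(s) (total 0); column heights now [3 2 0 5 5 5], max=5
Drop 4: I rot0 at col 0 lands with bottom-row=5; cleared 0 line(s) (total 0); column heights now [6 6 6 6 5 5], max=6
Drop 5: I rot0 at col 0 lands with bottom-row=6; cleared 0 line(s) (total 0); column heights now [7 7 7 7 5 5], max=7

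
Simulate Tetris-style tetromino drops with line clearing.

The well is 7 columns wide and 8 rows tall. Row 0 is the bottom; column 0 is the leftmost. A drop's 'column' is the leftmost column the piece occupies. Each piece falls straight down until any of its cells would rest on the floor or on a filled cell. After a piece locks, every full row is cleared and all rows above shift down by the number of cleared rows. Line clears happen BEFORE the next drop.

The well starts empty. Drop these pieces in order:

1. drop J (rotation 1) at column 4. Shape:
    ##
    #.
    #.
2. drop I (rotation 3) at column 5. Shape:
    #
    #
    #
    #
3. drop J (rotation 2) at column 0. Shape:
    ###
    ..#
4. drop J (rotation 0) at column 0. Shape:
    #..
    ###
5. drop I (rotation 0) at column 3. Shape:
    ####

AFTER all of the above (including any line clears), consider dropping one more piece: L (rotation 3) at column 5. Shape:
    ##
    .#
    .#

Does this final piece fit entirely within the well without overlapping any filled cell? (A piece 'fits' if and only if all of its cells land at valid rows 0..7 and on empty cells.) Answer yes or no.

Drop 1: J rot1 at col 4 lands with bottom-row=0; cleared 0 line(s) (total 0); column heights now [0 0 0 0 3 3 0], max=3
Drop 2: I rot3 at col 5 lands with bottom-row=3; cleared 0 line(s) (total 0); column heights now [0 0 0 0 3 7 0], max=7
Drop 3: J rot2 at col 0 lands with bottom-row=0; cleared 0 line(s) (total 0); column heights now [2 2 2 0 3 7 0], max=7
Drop 4: J rot0 at col 0 lands with bottom-row=2; cleared 0 line(s) (total 0); column heights now [4 3 3 0 3 7 0], max=7
Drop 5: I rot0 at col 3 lands with bottom-row=7; cleared 0 line(s) (total 0); column heights now [4 3 3 8 8 8 8], max=8
Test piece L rot3 at col 5 (width 2): heights before test = [4 3 3 8 8 8 8]; fits = False

Answer: no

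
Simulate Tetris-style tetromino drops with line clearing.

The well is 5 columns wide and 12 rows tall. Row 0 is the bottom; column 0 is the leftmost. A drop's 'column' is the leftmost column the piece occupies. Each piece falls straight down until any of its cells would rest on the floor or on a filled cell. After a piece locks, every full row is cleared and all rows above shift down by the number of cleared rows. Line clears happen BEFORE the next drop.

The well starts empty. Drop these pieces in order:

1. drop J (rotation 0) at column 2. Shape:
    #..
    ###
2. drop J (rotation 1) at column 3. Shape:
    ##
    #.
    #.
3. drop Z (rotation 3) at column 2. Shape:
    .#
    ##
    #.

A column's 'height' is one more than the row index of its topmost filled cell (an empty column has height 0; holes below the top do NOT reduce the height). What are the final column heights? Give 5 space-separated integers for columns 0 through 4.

Drop 1: J rot0 at col 2 lands with bottom-row=0; cleared 0 line(s) (total 0); column heights now [0 0 2 1 1], max=2
Drop 2: J rot1 at col 3 lands with bottom-row=1; cleared 0 line(s) (total 0); column heights now [0 0 2 4 4], max=4
Drop 3: Z rot3 at col 2 lands with bottom-row=3; cleared 0 line(s) (total 0); column heights now [0 0 5 6 4], max=6

Answer: 0 0 5 6 4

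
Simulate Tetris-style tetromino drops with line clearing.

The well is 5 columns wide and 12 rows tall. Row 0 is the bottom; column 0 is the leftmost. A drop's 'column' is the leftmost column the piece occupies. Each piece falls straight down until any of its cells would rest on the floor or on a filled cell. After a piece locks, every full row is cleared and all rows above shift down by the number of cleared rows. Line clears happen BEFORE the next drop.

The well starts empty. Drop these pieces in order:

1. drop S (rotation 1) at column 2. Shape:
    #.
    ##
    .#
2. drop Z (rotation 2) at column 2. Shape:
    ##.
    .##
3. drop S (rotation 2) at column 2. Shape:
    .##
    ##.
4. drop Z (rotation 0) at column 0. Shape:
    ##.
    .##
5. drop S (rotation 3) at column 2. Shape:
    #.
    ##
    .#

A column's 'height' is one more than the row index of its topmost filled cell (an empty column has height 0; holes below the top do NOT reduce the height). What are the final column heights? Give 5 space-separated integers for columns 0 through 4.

Drop 1: S rot1 at col 2 lands with bottom-row=0; cleared 0 line(s) (total 0); column heights now [0 0 3 2 0], max=3
Drop 2: Z rot2 at col 2 lands with bottom-row=2; cleared 0 line(s) (total 0); column heights now [0 0 4 4 3], max=4
Drop 3: S rot2 at col 2 lands with bottom-row=4; cleared 0 line(s) (total 0); column heights now [0 0 5 6 6], max=6
Drop 4: Z rot0 at col 0 lands with bottom-row=5; cleared 0 line(s) (total 0); column heights now [7 7 6 6 6], max=7
Drop 5: S rot3 at col 2 lands with bottom-row=6; cleared 0 line(s) (total 0); column heights now [7 7 9 8 6], max=9

Answer: 7 7 9 8 6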